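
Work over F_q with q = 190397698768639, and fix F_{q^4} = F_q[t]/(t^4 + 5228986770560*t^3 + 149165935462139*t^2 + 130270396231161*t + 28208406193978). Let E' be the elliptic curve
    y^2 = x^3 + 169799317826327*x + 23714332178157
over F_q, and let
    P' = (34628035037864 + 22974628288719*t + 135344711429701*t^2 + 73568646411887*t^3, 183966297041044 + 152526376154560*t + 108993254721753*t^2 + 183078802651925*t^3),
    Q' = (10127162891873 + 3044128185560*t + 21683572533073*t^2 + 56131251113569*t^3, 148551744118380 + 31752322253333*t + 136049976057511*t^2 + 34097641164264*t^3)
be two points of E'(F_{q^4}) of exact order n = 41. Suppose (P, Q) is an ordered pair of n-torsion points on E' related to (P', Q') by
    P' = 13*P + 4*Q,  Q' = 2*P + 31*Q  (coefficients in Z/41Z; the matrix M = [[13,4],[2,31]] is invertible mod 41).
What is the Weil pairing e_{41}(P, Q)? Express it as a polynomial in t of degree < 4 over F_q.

34675882370832 + 4825598784252*t + 129225280474670*t^2 + 10252861058544*t^3

The 41-Weil pairing on E[41] over F_{190397698768639} is alternating-bilinear: e_{41}(P',Q') = e_{41}(P,Q)^det(M).
Hence e(P,Q) = e(P',Q')^{30} where 30 = 26^{-1} mod 41.
Build f_{41,P'} and f_{41,Q'} via the 6-bit ladder of 41=101001_2; evaluate at shifted divisors; quotient in F_{190397698768639^4}.
So e_{41}(P',Q') = 14008662215089 + 112507499017805*t + 129383170718473*t^2 + 150767613484980*t^3.
Finally e_{41}(P,Q) = 34675882370832 + 4825598784252*t + 129225280474670*t^2 + 10252861058544*t^3.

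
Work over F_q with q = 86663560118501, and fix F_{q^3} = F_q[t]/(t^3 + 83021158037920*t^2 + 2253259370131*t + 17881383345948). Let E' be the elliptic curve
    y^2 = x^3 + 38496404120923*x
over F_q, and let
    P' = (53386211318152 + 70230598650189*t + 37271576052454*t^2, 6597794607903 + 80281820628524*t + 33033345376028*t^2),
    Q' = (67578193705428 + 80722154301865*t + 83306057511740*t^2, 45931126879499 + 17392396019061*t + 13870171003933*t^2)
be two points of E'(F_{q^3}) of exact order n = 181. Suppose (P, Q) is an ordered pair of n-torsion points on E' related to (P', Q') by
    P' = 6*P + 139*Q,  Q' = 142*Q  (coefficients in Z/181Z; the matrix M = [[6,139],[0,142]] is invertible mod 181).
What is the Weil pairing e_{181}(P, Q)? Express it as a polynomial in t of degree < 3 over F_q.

e_{181}(aP+bQ,cP+dQ) = e_{181}(P,Q)^(ad-bc); with (a,b,c,d)=(6,139,0,142) this gives the det-181 law.
Hence e(P,Q) = e(P',Q')^{140} where 140 = 128^{-1} mod 181.
n = 181 = (10110101)_2 (8 bits, wt 5); accumulate f_{181,P'}(Q'+S)/f_{181,P'}(S) along the 7-step ladder.
So e_{181}(P',Q') = 37246916067945 + 75147306175299*t + 26785434145006*t^2.
Raise to 140: e(P,Q) = 48926125974110 + 17751852856852*t + 67294934244000*t^2 in mu_{181}.

48926125974110 + 17751852856852*t + 67294934244000*t^2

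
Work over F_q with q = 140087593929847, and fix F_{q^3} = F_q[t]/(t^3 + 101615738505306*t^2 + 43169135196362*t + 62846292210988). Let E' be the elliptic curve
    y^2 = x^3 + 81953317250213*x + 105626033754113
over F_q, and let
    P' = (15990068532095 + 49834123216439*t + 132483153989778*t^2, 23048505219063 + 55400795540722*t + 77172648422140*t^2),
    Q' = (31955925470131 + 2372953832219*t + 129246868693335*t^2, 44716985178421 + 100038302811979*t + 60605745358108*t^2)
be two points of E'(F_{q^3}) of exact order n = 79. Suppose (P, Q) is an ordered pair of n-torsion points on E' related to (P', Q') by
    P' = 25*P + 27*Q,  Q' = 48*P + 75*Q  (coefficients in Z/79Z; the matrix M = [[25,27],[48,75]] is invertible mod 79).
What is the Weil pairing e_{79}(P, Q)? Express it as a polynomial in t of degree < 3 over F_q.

126614098542626 + 40277861734405*t + 120674879551471*t^2

e_{79}(aP+bQ,cP+dQ) = e_{79}(P,Q)^(ad-bc); with (a,b,c,d)=(25,27,48,75) this gives the det-79 law.
25*75 - 27*48 = 579; reduced mod 79: det = 26, inverse 76.
Build f_{79,P'} and f_{79,Q'} via the 7-bit ladder of 79=1001111_2; evaluate at shifted divisors; quotient in F_{140087593929847^3}.
Miller gives e_{79}(P',Q') = 131967128814381 + 5009412629783*t + 16485609726865*t^2 in F_{140087593929847^3}.
e_{79}(P,Q) = (131967128814381 + 5009412629783*t + 16485609726865*t^2)^{76} = 126614098542626 + 40277861734405*t + 120674879551471*t^2.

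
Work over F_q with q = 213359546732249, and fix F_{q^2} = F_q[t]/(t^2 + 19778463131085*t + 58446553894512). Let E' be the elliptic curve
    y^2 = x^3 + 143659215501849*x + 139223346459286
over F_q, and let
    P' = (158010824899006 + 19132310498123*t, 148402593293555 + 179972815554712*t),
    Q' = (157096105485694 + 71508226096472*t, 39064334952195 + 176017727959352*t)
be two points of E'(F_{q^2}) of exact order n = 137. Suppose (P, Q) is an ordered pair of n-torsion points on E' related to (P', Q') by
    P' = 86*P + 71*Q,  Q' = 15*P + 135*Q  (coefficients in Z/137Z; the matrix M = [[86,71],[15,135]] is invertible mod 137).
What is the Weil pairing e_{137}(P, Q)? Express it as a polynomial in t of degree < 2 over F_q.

Under M = [[86,71],[15,135]] in GL_2(Z/137), e_{137}(P',Q') = e_{137}(P,Q)^(86*135-71*15 mod 137).
det(M) mod 137 = 133; its inverse in (Z/137)^* is 34 (check: 133*34 mod 137 = 1).
Run Miller on y^2=x^3+143659215501849*x+139223346459286 over F_{213359546732249}: ladder 10001001 (8 bits); e = f_P(D_Q)/f_Q(D_P).
e_{137}(P',Q') = 65613533609431 + 198518078414202*t.
e_{137}(P,Q) = (65613533609431 + 198518078414202*t)^{34} = 42856635350901 + 156158205023527*t.

42856635350901 + 156158205023527*t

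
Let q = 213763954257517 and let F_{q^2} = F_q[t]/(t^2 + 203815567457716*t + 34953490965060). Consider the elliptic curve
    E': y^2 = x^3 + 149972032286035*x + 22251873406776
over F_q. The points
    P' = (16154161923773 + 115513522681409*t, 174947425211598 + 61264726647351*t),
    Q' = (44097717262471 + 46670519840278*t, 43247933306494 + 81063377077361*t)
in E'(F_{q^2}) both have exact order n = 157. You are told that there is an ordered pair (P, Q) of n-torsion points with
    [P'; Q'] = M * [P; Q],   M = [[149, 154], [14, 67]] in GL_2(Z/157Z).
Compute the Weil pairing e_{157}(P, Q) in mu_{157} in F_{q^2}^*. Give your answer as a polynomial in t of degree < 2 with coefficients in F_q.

205468766500295 + 35952122793882*t

Under M = [[149,154],[14,67]] in GL_2(Z/157), e_{157}(P',Q') = e_{157}(P,Q)^(149*67-154*14 mod 157).
So e_{157}(P,Q) = e_{157}(P',Q')^{116}, since 134*116 = 1 mod 157.
Build f_{157,P'} and f_{157,Q'} via the 8-bit ladder of 157=10011101_2; evaluate at shifted divisors; quotient in F_{213763954257517^2}.
So e_{157}(P',Q') = 150098010728864 + 163469904213075*t.
Finally e_{157}(P,Q) = 205468766500295 + 35952122793882*t.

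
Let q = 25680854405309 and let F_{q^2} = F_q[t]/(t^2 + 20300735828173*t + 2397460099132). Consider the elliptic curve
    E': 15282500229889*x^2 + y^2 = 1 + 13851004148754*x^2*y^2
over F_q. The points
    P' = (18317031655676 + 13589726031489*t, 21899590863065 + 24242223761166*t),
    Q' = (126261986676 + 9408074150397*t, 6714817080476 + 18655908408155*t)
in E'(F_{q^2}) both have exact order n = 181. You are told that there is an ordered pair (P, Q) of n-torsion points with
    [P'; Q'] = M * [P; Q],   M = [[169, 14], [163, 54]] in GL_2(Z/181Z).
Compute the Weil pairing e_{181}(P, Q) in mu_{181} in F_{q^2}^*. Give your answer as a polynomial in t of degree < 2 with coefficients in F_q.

4096630803471 + 15879825647467*t

e_{181} is bilinear + alternating on E[181], so e_{181}(169*P + 14*Q, 163*P + 54*Q) = e_{181}(P,Q)^(169*54-14*163).
169*54 - 14*163 = 6844; reduced mod 181: det = 147, inverse 165.
Edwards a_E,d_E -> Montgomery A=13039232169247,B=19435344689745 -> Weierstrass 18850268986154,2636009133113 via alpha=9135726463992,beta=6778087621611.
Double-and-add over 10110101: 8-1 doublings, 5-1 additions; each step l_{T,T}/v_{2T} or l_{T,P'}/v at Q'+S for random S.
Result: e(P',Q') = 25265827108057 + 21938584560919*t.
e_{181}(P,Q) = (25265827108057 + 21938584560919*t)^{165} = 4096630803471 + 15879825647467*t.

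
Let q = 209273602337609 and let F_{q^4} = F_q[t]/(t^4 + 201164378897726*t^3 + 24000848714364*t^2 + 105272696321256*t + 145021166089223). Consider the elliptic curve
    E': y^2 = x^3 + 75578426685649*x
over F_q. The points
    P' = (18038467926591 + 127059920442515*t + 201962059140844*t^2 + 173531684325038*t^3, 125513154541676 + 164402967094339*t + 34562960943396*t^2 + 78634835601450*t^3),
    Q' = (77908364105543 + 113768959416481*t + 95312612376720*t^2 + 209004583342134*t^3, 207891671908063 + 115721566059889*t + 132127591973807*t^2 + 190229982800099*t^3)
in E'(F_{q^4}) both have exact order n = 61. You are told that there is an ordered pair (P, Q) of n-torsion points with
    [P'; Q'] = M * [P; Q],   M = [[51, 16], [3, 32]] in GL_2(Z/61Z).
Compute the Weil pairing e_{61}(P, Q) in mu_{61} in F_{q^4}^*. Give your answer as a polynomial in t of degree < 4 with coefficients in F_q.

73618003141246 + 208179379430934*t + 20273168468591*t^2 + 15565752218342*t^3

e_{61}(aP+bQ,cP+dQ) = e_{61}(P,Q)^(ad-bc); with (a,b,c,d)=(51,16,3,32) this gives the det-61 law.
So e_{61}(P,Q) = e_{61}(P',Q')^{30}, since 59*30 = 1 mod 61.
6-bit Miller (111101) on E'/F_{209273602337609} with a'=75578426685649, b'=0: accumulate tangent/chord ratios at Q'+S and P'+S'.
The quotient is 42021650990717 + 115726637996592*t + 42487744959694*t^2 + 178347505869634*t^3.
(42021650990717 + 115726637996592*t + 42487744959694*t^2 + 178347505869634*t^3)^{30} mod (209273602337609,f) = 73618003141246 + 208179379430934*t + 20273168468591*t^2 + 15565752218342*t^3.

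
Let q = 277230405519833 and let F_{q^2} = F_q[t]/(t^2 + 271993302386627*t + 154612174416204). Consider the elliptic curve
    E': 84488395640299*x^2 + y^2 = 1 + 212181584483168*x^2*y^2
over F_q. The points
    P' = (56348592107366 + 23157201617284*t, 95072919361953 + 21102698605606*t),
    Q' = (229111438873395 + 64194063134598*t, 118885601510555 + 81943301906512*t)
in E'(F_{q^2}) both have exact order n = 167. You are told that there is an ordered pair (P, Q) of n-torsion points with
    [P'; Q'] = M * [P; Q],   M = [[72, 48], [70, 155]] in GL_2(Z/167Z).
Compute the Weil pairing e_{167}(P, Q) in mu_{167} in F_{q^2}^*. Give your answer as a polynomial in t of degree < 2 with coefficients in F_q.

184593911546859 + 157513675188694*t

e_{167}(aP+bQ,cP+dQ) = e_{167}(P,Q)^(ad-bc); with (a,b,c,d)=(72,48,70,155) this gives the det-167 law.
det(M) mod 167 = 118; its inverse in (Z/167)^* is 92 (check: 118*92 mod 167 = 1).
Map (x,y)_Ed via u=(1+y)/(1-y), v=(1+y)/((1-y)x) to Montgomery A=272145843077436,B=63935337802366; then to (a',b')=(49632636158987,119039925046396).
n = 167 = (10100111)_2 (8 bits, wt 5); accumulate f_{167,P'}(Q'+S)/f_{167,P'}(S) along the 7-step ladder.
So e_{167}(P',Q') = 167768365240787 + 70028773031890*t.
Hence e(P,Q) = 184593911546859 + 157513675188694*t in F_{277230405519833^2}^*.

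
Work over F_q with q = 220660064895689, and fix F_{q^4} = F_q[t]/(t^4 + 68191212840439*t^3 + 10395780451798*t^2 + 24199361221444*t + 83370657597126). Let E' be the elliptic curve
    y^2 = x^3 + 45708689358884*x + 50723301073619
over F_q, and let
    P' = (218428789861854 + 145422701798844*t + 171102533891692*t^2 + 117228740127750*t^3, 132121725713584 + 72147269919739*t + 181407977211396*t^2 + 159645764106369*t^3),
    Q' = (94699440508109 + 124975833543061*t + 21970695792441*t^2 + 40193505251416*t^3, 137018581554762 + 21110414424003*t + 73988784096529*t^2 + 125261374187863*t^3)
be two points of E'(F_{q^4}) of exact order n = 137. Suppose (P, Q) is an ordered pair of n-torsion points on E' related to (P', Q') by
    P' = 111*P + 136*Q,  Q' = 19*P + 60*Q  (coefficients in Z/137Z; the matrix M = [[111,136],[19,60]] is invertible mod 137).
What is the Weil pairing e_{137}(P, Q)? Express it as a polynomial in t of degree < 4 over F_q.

Alternating bilinearity on E[137] (values in mu_{137} in F_{220660064895689^4}) gives e(P',Q') = e(P,Q)^det(M).
Inverting 103 mod 137: 4. Thus e_{137}(P,Q) = e(P',Q')^{4}.
8-bit Miller (10001001) on E'/F_{220660064895689} with a'=45708689358884, b'=50723301073619: accumulate tangent/chord ratios at Q'+S and P'+S'.
Miller gives e_{137}(P',Q') = 11085980325618 + 144269563048608*t + 189009988868628*t^2 + 97444648105927*t^3 in F_{220660064895689^4}.
Raise to 4: e(P,Q) = 120272322977537 + 135000295003488*t + 132968626794239*t^2 + 133221705946088*t^3 in mu_{137}.

120272322977537 + 135000295003488*t + 132968626794239*t^2 + 133221705946088*t^3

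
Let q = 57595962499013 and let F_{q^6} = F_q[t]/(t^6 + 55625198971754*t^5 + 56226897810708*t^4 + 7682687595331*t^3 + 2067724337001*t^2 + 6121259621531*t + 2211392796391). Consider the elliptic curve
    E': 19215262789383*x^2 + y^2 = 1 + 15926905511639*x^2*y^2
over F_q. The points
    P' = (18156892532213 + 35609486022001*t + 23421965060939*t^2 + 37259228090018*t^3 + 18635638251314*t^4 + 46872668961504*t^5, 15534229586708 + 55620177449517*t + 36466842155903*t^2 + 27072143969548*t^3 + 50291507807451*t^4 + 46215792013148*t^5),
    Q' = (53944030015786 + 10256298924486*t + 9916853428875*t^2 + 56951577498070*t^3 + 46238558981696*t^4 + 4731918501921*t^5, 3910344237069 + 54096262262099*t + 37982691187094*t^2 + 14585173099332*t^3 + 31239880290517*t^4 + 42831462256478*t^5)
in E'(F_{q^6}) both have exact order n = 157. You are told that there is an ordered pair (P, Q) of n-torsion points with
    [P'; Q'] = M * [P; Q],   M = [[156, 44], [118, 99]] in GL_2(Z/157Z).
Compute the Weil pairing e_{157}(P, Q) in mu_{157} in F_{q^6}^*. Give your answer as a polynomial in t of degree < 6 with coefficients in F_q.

Alternating bilinearity on E[157] (values in mu_{157} in F_{57595962499013^6}) gives e(P',Q') = e(P,Q)^det(M).
det(M) mod 157 = 47; its inverse in (Z/157)^* is 147 (check: 47*147 mod 157 = 1).
Edwards a_E,d_E -> Montgomery A=2426576080921,B=45091425522292 -> Weierstrass 42558537829570,11025643124778 via alpha=25055682216508,beta=822089319436.
8-bit Miller (10011101) on E'/F_{57595962499013} with a'=42558537829570, b'=11025643124778: accumulate tangent/chord ratios at Q'+S and P'+S'.
Miller gives e_{157}(P',Q') = 1081518126385 + 14084944301127*t + 35647021993819*t^2 + 3302821689632*t^3 + 22369453139898*t^4 + 26373038150912*t^5 in F_{57595962499013^6}.
Thus e_{157}(P,Q) = 7409737562364 + 22871838987788*t + 11787018018568*t^2 + 10655416662882*t^3 + 25904341076841*t^4 + 52441324249330*t^5.

7409737562364 + 22871838987788*t + 11787018018568*t^2 + 10655416662882*t^3 + 25904341076841*t^4 + 52441324249330*t^5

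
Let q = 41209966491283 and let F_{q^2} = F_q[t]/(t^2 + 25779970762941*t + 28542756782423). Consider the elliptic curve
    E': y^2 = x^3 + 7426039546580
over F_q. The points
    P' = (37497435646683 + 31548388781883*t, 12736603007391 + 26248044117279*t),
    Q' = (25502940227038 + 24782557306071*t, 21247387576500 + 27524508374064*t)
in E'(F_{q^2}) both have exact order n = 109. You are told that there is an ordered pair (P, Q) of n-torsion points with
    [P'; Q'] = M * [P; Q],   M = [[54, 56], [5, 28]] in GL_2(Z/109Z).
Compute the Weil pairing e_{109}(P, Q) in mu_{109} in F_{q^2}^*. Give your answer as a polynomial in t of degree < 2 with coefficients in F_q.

Alternating bilinearity on E[109] (values in mu_{109} in F_{41209966491283^2}) gives e(P',Q') = e(P,Q)^det(M).
Hence e(P,Q) = e(P',Q')^{76} where 76 = 33^{-1} mod 109.
7-bit Miller (1101101) on E'/F_{41209966491283} with a'=0, b'=7426039546580: accumulate tangent/chord ratios at Q'+S and P'+S'.
f_P(D_Q)/f_Q(D_P) = 21919609821113 + 30471028010942*t.
(21919609821113 + 30471028010942*t)^{76} mod (41209966491283,f) = 34927957257813 + 17238243861092*t.

34927957257813 + 17238243861092*t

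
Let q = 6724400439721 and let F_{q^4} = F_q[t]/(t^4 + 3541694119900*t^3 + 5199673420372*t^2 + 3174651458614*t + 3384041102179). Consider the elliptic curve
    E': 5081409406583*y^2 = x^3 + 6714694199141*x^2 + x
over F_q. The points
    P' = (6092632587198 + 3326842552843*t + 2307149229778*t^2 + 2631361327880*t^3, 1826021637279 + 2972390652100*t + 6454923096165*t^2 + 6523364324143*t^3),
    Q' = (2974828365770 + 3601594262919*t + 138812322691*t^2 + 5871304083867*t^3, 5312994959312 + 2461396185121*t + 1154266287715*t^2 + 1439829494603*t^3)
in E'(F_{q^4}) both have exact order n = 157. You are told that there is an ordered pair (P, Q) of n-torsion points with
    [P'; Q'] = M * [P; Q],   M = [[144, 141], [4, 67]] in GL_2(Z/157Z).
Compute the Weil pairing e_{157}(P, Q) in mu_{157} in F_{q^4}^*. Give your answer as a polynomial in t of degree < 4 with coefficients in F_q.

278878654205 + 3757927509405*t + 5198734328165*t^2 + 1213198340079*t^3

Under M = [[144,141],[4,67]] in GL_2(Z/157), e_{157}(P',Q') = e_{157}(P,Q)^(144*67-141*4 mod 157).
Inverting 135 mod 157: 107. Thus e_{157}(P,Q) = e(P',Q')^{107}.
(x,y)|->(1765954534646x+5379101576395,1765954534646y) sends E' to y^2=x^3+2501802381386*x.
8-bit Miller (10011101) on E'/F_{6724400439721} with a'=2501802381386, b'=0: accumulate tangent/chord ratios at Q'+S and P'+S'.
Result: e(P',Q') = 151537776185 + 6119776086958*t + 5889901964698*t^2 + 3439567860299*t^3.
e_{157}(P,Q) = (151537776185 + 6119776086958*t + 5889901964698*t^2 + 3439567860299*t^3)^{107} = 278878654205 + 3757927509405*t + 5198734328165*t^2 + 1213198340079*t^3.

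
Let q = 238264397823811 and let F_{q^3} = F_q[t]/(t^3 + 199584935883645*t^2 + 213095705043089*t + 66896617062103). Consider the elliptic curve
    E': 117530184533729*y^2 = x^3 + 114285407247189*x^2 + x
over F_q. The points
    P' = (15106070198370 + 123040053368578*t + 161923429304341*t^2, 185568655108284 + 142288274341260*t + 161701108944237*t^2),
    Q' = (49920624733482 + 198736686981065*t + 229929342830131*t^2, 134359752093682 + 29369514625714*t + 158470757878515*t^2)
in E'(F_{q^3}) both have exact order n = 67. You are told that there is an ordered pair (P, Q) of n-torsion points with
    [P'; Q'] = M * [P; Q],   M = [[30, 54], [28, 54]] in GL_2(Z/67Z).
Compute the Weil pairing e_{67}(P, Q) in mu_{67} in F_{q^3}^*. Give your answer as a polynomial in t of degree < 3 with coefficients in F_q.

Since e_{67}(P,P)=e_{67}(Q,Q)=1 and e_{67}(Q,P)=e_{67}(P,Q)^{-1}, expanding e_{67}(30*P + 54*Q,28*P + 54*Q) leaves e(P,Q)^det(M).
det M = 30*54 - 54*28 = 108 = 41 (mod 67); 41^{-1} = 18 (mod 67).
Montgomery->Weierstrass: x_W = 74667680726349*x+200264101306320, y_W=74667680726349*y on F_{238264397823811}; lands on y^2=x^3+164381504196184*x+5614442433985.
Build f_{67,P'} and f_{67,Q'} via the 7-bit ladder of 67=1000011_2; evaluate at shifted divisors; quotient in F_{238264397823811^3}.
So e_{67}(P',Q') = 110268832961738 + 45006704064540*t + 159205029674271*t^2.
(110268832961738 + 45006704064540*t + 159205029674271*t^2)^{18} mod (238264397823811,f) = 69346686948776 + 170902842306910*t + 75638089239044*t^2.

69346686948776 + 170902842306910*t + 75638089239044*t^2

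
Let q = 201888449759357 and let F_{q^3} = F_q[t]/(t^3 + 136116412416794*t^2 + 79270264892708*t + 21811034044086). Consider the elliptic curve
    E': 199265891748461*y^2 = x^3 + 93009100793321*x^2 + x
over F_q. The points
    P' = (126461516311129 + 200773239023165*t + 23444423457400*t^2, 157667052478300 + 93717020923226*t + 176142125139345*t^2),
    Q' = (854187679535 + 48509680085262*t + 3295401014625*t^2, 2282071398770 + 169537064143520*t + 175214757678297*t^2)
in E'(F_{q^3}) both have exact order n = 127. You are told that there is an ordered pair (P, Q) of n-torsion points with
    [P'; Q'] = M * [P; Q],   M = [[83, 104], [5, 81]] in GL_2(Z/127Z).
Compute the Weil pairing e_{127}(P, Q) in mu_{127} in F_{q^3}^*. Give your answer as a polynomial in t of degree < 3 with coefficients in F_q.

120609567754737 + 45482500104868*t + 12042469198840*t^2

e_{127}(aP+bQ,cP+dQ) = e_{127}(P,Q)^(ad-bc); with (a,b,c,d)=(83,104,5,81) this gives the det-127 law.
det(M) mod 127 = 107; its inverse in (Z/127)^* is 19 (check: 107*19 mod 127 = 1).
Undo Montgomery via alpha=152774367001325, beta=71096591435961: (a',b')=(23111924506501,136898389159021) over F_{201888449759357}.
Miller loop for e_{127} over F_{201888449759357^3}: bits of 127 = 1111111; 6 double steps + 6 add steps, l/v at each.
So e_{127}(P',Q') = 17072138678627 + 139556190163646*t + 82380528926931*t^2.
(17072138678627 + 139556190163646*t + 82380528926931*t^2)^{19} mod (201888449759357,f) = 120609567754737 + 45482500104868*t + 12042469198840*t^2.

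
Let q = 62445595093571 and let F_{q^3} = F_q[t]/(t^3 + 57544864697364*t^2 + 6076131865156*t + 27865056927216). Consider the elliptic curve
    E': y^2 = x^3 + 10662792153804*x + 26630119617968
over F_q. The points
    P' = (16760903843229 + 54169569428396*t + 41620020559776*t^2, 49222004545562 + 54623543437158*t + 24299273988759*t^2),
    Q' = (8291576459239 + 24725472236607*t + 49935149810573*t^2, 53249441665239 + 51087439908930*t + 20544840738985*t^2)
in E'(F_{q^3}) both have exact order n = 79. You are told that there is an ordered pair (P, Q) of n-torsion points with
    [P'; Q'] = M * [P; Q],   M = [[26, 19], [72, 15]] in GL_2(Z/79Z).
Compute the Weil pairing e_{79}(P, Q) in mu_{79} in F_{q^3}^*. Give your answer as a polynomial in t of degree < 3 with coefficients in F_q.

e_{79} is bilinear + alternating on E[79], so e_{79}(26*P + 19*Q, 72*P + 15*Q) = e_{79}(P,Q)^(26*15-19*72).
Inverting 49 mod 79: 50. Thus e_{79}(P,Q) = e(P',Q')^{50}.
Double-and-add over 1001111: 7-1 doublings, 5-1 additions; each step l_{T,T}/v_{2T} or l_{T,P'}/v at Q'+S for random S.
Result: e(P',Q') = 12641534925960 + 29905042780004*t + 11362863429818*t^2.
Finally e_{79}(P,Q) = 56863215233166 + 7157284530224*t + 36543879368659*t^2.

56863215233166 + 7157284530224*t + 36543879368659*t^2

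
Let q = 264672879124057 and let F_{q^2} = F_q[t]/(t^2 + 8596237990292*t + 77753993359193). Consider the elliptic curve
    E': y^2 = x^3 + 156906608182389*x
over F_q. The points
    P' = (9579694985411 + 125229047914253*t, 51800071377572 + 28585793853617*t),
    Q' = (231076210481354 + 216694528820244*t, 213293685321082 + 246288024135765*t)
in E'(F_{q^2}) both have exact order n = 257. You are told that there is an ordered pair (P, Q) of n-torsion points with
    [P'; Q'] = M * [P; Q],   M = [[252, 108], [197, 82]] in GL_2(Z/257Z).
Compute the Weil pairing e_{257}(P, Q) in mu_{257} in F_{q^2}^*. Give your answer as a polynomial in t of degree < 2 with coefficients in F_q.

99988609050762 + 29311665511583*t

Under M = [[252,108],[197,82]] in GL_2(Z/257), e_{257}(P',Q') = e_{257}(P,Q)^(252*82-108*197 mod 257).
252*82 - 108*197 = -612; reduced mod 257: det = 159, inverse 118.
n = 257 = (100000001)_2 (9 bits, wt 2); accumulate f_{257,P'}(Q'+S)/f_{257,P'}(S) along the 8-step ladder.
The quotient is 215990805956021 + 115926237600600*t.
(215990805956021 + 115926237600600*t)^{118} mod (264672879124057,f) = 99988609050762 + 29311665511583*t.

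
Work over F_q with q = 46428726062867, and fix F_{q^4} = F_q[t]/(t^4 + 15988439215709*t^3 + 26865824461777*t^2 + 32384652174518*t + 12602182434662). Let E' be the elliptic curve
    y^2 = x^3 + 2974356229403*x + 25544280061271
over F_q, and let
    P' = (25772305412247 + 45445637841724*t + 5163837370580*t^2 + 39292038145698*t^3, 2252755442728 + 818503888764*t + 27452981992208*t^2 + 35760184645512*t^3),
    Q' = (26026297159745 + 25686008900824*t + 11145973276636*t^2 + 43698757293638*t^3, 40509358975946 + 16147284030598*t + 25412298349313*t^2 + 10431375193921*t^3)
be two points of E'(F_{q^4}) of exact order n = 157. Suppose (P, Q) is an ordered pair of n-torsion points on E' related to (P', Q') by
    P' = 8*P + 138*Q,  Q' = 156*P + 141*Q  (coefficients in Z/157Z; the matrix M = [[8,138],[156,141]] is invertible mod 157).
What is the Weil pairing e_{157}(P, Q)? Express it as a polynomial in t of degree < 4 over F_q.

Under M = [[8,138],[156,141]] in GL_2(Z/157), e_{157}(P',Q') = e_{157}(P,Q)^(8*141-138*156 mod 157).
8*141 - 138*156 = -20400; reduced mod 157: det = 10, inverse 110.
Build f_{157,P'} and f_{157,Q'} via the 8-bit ladder of 157=10011101_2; evaluate at shifted divisors; quotient in F_{46428726062867^4}.
Miller gives e_{157}(P',Q') = 38910323743671 + 23447686494127*t + 32710901300142*t^2 + 36292310762064*t^3 in F_{46428726062867^4}.
Thus e_{157}(P,Q) = 42826947343802 + 17549217330431*t + 19476825218795*t^2 + 19517805518585*t^3.

42826947343802 + 17549217330431*t + 19476825218795*t^2 + 19517805518585*t^3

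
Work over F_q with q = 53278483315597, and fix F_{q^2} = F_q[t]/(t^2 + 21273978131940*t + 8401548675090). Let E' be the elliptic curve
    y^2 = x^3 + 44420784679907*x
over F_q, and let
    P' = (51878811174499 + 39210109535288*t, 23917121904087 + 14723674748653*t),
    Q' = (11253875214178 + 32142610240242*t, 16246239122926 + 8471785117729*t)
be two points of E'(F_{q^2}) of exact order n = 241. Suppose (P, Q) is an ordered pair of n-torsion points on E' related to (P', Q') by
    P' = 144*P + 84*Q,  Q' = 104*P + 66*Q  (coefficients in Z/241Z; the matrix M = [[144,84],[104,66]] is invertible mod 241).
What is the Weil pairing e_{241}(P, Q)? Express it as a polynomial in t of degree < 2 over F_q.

e_{241} is bilinear + alternating on E[241], so e_{241}(144*P + 84*Q, 104*P + 66*Q) = e_{241}(P,Q)^(144*66-84*104).
Hence e(P,Q) = e(P',Q')^{75} where 75 = 45^{-1} mod 241.
Double-and-add over 11110001: 8-1 doublings, 5-1 additions; each step l_{T,T}/v_{2T} or l_{T,P'}/v at Q'+S for random S.
Miller gives e_{241}(P',Q') = 25256825088049 + 20298146916100*t in F_{53278483315597^2}.
Thus e_{241}(P,Q) = 50653279780448 + 1302451183347*t.

50653279780448 + 1302451183347*t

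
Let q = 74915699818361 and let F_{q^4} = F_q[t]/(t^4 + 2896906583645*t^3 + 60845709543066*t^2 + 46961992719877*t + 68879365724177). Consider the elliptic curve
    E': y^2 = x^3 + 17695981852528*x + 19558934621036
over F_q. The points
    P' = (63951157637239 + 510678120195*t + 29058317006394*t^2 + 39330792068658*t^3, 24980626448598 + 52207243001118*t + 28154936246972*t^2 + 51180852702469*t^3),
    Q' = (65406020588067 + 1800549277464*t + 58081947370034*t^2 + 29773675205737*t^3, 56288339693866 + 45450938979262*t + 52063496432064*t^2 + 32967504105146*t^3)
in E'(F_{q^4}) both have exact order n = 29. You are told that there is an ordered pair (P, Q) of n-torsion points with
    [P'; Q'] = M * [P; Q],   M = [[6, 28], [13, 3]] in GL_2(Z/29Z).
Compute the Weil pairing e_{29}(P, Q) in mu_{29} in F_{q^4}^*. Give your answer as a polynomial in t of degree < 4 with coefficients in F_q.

The 29-Weil pairing on E[29] over F_{74915699818361} is alternating-bilinear: e_{29}(P',Q') = e_{29}(P,Q)^det(M).
det M = 6*3 - 28*13 = -346 = 2 (mod 29); 2^{-1} = 15 (mod 29).
5-bit Miller (11101) on E'/F_{74915699818361} with a'=17695981852528, b'=19558934621036: accumulate tangent/chord ratios at Q'+S and P'+S'.
Result: e(P',Q') = 25982647165737 + 38306088968097*t + 15551364324634*t^2 + 20258269167051*t^3.
(25982647165737 + 38306088968097*t + 15551364324634*t^2 + 20258269167051*t^3)^{15} mod (74915699818361,f) = 20643313684052 + 70550387037570*t + 16565392632043*t^2 + 19999326092080*t^3.

20643313684052 + 70550387037570*t + 16565392632043*t^2 + 19999326092080*t^3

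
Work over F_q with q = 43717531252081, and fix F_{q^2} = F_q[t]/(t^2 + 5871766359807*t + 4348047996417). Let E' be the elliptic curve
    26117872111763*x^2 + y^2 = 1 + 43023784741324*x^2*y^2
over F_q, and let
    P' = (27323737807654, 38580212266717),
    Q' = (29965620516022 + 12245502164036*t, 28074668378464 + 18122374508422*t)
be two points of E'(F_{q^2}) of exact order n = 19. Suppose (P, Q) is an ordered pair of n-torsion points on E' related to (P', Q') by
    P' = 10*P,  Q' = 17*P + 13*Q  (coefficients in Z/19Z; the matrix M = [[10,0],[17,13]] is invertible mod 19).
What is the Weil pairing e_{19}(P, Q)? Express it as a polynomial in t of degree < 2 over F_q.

Since e_{19}(P,P)=e_{19}(Q,Q)=1 and e_{19}(Q,P)=e_{19}(P,Q)^{-1}, expanding e_{19}(10*P,17*P + 13*Q) leaves e(P,Q)^det(M).
det M = 10*13 - 0*17 = 130 = 16 (mod 19); 16^{-1} = 6 (mod 19).
Edwards->Montgomery: u=(1+y)/(1-y), v=u/x -> 34405701680336v^2=u^3+18822243788294u^2+u; then x_W=6702904655630u+33382375101555: y^2=x^3+43639504149258*x+9578174937044.
Double-and-add over 10011: 5-1 doublings, 3-1 additions; each step l_{T,T}/v_{2T} or l_{T,P'}/v at Q'+S for random S.
e_{19}(P',Q') = 9804376663469 + 26746031365330*t.
e_{19}(P,Q) = (9804376663469 + 26746031365330*t)^{6} = 19793510438940 + 37395076478874*t.

19793510438940 + 37395076478874*t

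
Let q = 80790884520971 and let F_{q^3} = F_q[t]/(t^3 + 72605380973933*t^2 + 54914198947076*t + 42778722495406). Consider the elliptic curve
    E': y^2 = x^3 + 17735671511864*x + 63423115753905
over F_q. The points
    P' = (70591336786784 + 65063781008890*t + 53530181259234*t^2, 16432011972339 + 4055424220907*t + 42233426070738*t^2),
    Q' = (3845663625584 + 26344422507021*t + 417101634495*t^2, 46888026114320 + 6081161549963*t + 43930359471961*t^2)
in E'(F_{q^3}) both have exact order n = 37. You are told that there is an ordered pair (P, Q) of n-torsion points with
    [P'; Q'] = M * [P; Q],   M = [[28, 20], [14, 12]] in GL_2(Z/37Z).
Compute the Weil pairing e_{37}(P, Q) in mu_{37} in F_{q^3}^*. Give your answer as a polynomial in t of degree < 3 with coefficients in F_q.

Since e_{37}(P,P)=e_{37}(Q,Q)=1 and e_{37}(Q,P)=e_{37}(P,Q)^{-1}, expanding e_{37}(28*P + 20*Q,14*P + 12*Q) leaves e(P,Q)^det(M).
Hence e(P,Q) = e(P',Q')^{2} where 2 = 19^{-1} mod 37.
Build f_{37,P'} and f_{37,Q'} via the 6-bit ladder of 37=100101_2; evaluate at shifted divisors; quotient in F_{80790884520971^3}.
Result: e(P',Q') = 41251379503478 + 73943230670823*t + 59050344549247*t^2.
e_{37}(P,Q) = (41251379503478 + 73943230670823*t + 59050344549247*t^2)^{2} = 8874576161997 + 44142845631519*t + 38724835728666*t^2.

8874576161997 + 44142845631519*t + 38724835728666*t^2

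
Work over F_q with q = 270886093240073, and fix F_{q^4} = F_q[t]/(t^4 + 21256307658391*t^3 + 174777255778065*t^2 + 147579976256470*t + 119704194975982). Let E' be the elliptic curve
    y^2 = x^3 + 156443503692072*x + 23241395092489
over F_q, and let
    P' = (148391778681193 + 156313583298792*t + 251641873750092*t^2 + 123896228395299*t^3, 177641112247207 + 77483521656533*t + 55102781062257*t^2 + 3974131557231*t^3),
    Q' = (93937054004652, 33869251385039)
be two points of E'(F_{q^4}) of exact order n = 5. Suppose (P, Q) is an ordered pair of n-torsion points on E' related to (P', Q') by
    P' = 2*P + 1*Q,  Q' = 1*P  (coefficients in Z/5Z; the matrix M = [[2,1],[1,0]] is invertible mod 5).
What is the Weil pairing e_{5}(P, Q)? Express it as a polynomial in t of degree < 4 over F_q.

3323016243528 + 143476954350020*t + 39775043065128*t^2 + 33766144586860*t^3

e_{5} is bilinear + alternating on E[5], so e_{5}(2*P + 1*Q, 1*P) = e_{5}(P,Q)^(2*0-1*1).
Inverting 4 mod 5: 4. Thus e_{5}(P,Q) = e(P',Q')^{4}.
Run Miller on y^2=x^3+156443503692072*x+23241395092489 over F_{270886093240073}: ladder 101 (3 bits); e = f_P(D_Q)/f_Q(D_P).
Result: e(P',Q') = 181240420021869 + 17210011474312*t + 19805516401761*t^2 + 241043341519327*t^3.
(181240420021869 + 17210011474312*t + 19805516401761*t^2 + 241043341519327*t^3)^{4} mod (270886093240073,f) = 3323016243528 + 143476954350020*t + 39775043065128*t^2 + 33766144586860*t^3.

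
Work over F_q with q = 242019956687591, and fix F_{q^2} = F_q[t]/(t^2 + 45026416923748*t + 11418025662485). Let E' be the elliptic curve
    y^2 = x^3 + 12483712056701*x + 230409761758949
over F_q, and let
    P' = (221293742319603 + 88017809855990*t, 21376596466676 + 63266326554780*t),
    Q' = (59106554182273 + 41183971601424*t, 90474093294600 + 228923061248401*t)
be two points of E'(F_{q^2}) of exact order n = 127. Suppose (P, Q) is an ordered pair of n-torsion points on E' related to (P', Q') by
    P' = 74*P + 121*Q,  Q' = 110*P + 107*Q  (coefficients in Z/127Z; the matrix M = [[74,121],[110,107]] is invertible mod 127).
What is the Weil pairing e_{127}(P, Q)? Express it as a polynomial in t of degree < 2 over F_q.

129102552858618 + 159217272020007*t

e_{127}(aP+bQ,cP+dQ) = e_{127}(P,Q)^(ad-bc); with (a,b,c,d)=(74,121,110,107) this gives the det-127 law.
Inverting 69 mod 127: 81. Thus e_{127}(P,Q) = e(P',Q')^{81}.
7-bit Miller (1111111) on E'/F_{242019956687591} with a'=12483712056701, b'=230409761758949: accumulate tangent/chord ratios at Q'+S and P'+S'.
Result: e(P',Q') = 216471344074539 + 84874394815665*t.
Thus e_{127}(P,Q) = 129102552858618 + 159217272020007*t.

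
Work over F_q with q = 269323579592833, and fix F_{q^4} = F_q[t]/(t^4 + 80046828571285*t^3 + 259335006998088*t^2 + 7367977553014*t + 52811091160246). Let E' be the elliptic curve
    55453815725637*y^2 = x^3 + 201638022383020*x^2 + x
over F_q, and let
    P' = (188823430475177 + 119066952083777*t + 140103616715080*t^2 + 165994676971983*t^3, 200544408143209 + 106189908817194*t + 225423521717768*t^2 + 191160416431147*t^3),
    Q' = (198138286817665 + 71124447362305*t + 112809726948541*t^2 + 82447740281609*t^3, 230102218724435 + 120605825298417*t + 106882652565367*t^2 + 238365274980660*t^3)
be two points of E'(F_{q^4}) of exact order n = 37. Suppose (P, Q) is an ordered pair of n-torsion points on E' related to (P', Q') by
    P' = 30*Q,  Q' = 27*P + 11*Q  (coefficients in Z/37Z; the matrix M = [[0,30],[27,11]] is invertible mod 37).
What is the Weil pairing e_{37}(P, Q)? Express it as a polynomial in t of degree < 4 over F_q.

Alternating bilinearity on E[37] (values in mu_{37} in F_{269323579592833^4}) gives e(P',Q') = e(P,Q)^det(M).
0*11 - 30*27 = -810; reduced mod 37: det = 4, inverse 28.
Set x_W=125821514261781*u+27448066813383, y_W=125821514261781*v; then E': y_W^2=x_W^3+189698003727753.
n = 37 = (100101)_2 (6 bits, wt 3); accumulate f_{37,P'}(Q'+S)/f_{37,P'}(S) along the 5-step ladder.
f_P(D_Q)/f_Q(D_P) = 28158685964374 + 120367988920358*t + 97899907206717*t^2 + 114909977714196*t^3.
Raise to 28: e(P,Q) = 120006023022003 + 1340929191090*t + 15869596796346*t^2 + 45707936893400*t^3 in mu_{37}.

120006023022003 + 1340929191090*t + 15869596796346*t^2 + 45707936893400*t^3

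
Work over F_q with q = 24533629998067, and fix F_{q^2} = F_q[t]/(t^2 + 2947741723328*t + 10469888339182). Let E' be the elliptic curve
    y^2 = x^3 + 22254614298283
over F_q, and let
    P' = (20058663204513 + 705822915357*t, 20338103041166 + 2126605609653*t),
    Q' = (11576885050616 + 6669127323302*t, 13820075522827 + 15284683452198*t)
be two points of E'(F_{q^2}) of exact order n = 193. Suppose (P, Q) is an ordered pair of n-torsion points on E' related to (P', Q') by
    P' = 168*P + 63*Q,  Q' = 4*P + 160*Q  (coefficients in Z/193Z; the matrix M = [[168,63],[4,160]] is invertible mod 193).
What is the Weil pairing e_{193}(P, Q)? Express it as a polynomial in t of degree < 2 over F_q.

Since e_{193}(P,P)=e_{193}(Q,Q)=1 and e_{193}(Q,P)=e_{193}(P,Q)^{-1}, expanding e_{193}(168*P + 63*Q,4*P + 160*Q) leaves e(P,Q)^det(M).
det(M) mod 193 = 187; its inverse in (Z/193)^* is 32 (check: 187*32 mod 193 = 1).
Build f_{193,P'} and f_{193,Q'} via the 8-bit ladder of 193=11000001_2; evaluate at shifted divisors; quotient in F_{24533629998067^2}.
e_{193}(P',Q') = 1328618633284 + 1494915580900*t.
Raise to 32: e(P,Q) = 13003175199979 + 7329080029574*t in mu_{193}.

13003175199979 + 7329080029574*t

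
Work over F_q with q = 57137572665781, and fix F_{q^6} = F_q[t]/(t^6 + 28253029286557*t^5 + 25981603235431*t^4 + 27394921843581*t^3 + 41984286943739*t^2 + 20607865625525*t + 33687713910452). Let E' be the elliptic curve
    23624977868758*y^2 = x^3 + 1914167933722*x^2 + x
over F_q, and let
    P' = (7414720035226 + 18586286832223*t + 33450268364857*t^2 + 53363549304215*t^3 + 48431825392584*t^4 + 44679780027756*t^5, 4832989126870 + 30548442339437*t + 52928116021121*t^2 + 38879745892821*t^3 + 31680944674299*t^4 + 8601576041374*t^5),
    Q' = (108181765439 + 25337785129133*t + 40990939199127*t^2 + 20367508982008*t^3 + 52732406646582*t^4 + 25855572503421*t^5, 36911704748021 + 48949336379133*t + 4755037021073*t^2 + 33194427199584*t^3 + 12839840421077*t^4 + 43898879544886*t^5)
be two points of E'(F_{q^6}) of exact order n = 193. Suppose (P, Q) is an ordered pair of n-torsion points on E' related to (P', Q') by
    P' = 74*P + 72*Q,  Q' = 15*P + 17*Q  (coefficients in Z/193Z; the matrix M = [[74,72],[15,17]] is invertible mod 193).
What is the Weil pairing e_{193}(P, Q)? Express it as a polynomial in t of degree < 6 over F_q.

1476009211255 + 18448169929583*t + 36659215013744*t^2 + 44066251191944*t^3 + 11568412775925*t^4 + 38414935193519*t^5

Since e_{193}(P,P)=e_{193}(Q,Q)=1 and e_{193}(Q,P)=e_{193}(P,Q)^{-1}, expanding e_{193}(74*P + 72*Q,15*P + 17*Q) leaves e(P,Q)^det(M).
Hence e(P,Q) = e(P',Q')^{90} where 90 = 178^{-1} mod 193.
(x,y)|->(7878407508226x+50889404123630,7878407508226y) sends E' to y^2=x^3+1793866300289*x+49993319968754.
Run Miller on y^2=x^3+1793866300289*x+49993319968754 over F_{57137572665781}: ladder 11000001 (8 bits); e = f_P(D_Q)/f_Q(D_P).
So e_{193}(P',Q') = 24836141479456 + 12141198484503*t + 5141262804983*t^2 + 48312877145437*t^3 + 52051756898099*t^4 + 43047048193190*t^5.
Finally e_{193}(P,Q) = 1476009211255 + 18448169929583*t + 36659215013744*t^2 + 44066251191944*t^3 + 11568412775925*t^4 + 38414935193519*t^5.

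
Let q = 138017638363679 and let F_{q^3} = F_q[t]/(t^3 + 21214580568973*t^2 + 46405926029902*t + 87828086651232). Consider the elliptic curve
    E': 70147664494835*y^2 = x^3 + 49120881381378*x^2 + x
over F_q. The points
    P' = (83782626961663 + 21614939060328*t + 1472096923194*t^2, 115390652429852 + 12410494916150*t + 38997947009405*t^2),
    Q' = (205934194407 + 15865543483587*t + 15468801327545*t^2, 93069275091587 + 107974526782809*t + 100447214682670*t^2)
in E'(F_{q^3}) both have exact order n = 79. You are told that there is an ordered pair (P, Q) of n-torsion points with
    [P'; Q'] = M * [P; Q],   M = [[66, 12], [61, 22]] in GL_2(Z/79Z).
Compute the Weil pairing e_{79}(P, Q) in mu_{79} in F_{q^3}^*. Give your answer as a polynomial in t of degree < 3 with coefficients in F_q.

The 79-Weil pairing on E[79] over F_{138017638363679} is alternating-bilinear: e_{79}(P',Q') = e_{79}(P,Q)^det(M).
det M = 66*22 - 12*61 = 720 = 9 (mod 79); 9^{-1} = 44 (mod 79).
Undo Montgomery via alpha=49803215562324, beta=1557682555495: (a',b')=(113896410845638,10435718846073) over F_{138017638363679}.
Double-and-add over 1001111: 7-1 doublings, 5-1 additions; each step l_{T,T}/v_{2T} or l_{T,P'}/v at Q'+S for random S.
e_{79}(P',Q') = 136426702029261 + 133303868421160*t + 80510054759180*t^2.
Thus e_{79}(P,Q) = 863143137523 + 40581430803108*t + 66395410464932*t^2.

863143137523 + 40581430803108*t + 66395410464932*t^2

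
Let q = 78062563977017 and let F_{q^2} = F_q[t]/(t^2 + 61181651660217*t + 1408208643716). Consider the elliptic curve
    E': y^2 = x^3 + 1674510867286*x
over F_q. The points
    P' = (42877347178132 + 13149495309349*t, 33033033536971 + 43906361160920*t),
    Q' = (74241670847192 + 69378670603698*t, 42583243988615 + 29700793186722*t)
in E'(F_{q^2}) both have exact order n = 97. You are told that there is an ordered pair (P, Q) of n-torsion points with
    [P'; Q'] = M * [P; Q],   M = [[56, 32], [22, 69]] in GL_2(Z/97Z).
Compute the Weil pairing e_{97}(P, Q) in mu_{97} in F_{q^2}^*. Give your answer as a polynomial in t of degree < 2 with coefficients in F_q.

34451047921489 + 72353626610184*t

Since e_{97}(P,P)=e_{97}(Q,Q)=1 and e_{97}(Q,P)=e_{97}(P,Q)^{-1}, expanding e_{97}(56*P + 32*Q,22*P + 69*Q) leaves e(P,Q)^det(M).
56*69 - 32*22 = 3160; reduced mod 97: det = 56, inverse 26.
Double-and-add over 1100001: 7-1 doublings, 3-1 additions; each step l_{T,T}/v_{2T} or l_{T,P'}/v at Q'+S for random S.
The quotient is 42771516728190 + 64515740263583*t.
Finally e_{97}(P,Q) = 34451047921489 + 72353626610184*t.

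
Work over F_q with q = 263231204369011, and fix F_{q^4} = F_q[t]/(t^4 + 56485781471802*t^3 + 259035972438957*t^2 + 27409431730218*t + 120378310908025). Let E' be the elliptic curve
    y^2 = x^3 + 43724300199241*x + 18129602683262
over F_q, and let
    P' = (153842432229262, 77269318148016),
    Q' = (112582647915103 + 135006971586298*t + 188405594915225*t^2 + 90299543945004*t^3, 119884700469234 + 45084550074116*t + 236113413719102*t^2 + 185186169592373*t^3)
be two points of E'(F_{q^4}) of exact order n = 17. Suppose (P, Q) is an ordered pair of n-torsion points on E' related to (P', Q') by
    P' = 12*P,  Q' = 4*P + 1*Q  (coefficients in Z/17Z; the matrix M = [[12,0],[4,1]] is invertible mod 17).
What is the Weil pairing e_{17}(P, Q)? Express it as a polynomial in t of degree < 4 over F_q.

15387673944878 + 187595484207041*t + 199510546110731*t^2 + 23563399761045*t^3

e_{17}(aP+bQ,cP+dQ) = e_{17}(P,Q)^(ad-bc); with (a,b,c,d)=(12,0,4,1) this gives the det-17 law.
12*1 - 0*4 = 12; reduced mod 17: det = 12, inverse 10.
Build f_{17,P'} and f_{17,Q'} via the 5-bit ladder of 17=10001_2; evaluate at shifted divisors; quotient in F_{263231204369011^4}.
So e_{17}(P',Q') = 110818025782868 + 230112677566396*t + 61841663284516*t^2 + 84667039177611*t^3.
(110818025782868 + 230112677566396*t + 61841663284516*t^2 + 84667039177611*t^3)^{10} mod (263231204369011,f) = 15387673944878 + 187595484207041*t + 199510546110731*t^2 + 23563399761045*t^3.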